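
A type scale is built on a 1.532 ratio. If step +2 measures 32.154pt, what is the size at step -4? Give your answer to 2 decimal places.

2.49pt

The gap is -4 − (2) = -6 steps, so the factor is 1.532^-6.
32.154 ÷ 1.532⁶ = 32.154 ÷ 12.92863 ≈ 2.487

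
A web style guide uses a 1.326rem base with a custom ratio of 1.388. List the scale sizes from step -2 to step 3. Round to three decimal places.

Step -2: 1.326 ÷ 1.388² = 0.688
Step -1: 1.326 ÷ 1.388 = 0.955
Step 0: 1.326rem
Step 1: 1.326 × 1.388 = 1.840
Step 2: 1.326 × 1.388² = 2.555
Step 3: 1.326 × 1.388³ = 3.546

0.688rem, 0.955rem, 1.326rem, 1.840rem, 2.555rem, 3.546rem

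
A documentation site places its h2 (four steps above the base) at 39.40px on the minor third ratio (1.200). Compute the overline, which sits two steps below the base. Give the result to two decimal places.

13.19px

39.40 ÷ 1.200⁶ = 39.40 ÷ 2.98598 ≈ 13.195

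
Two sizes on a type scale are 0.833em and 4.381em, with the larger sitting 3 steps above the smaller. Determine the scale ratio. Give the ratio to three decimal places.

1.739

r³ = 4.381 / 0.833, so r = (4.381/0.833)^(1/3).
r = 5.2593^(1/3) ≈ 1.7390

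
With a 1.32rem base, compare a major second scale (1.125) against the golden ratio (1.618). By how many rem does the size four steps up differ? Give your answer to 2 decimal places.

6.93rem

Major second: 1.32 × 1.125⁴ = 2.1144rem
Golden ratio: 1.32 × 1.618⁴ = 9.0467rem
Difference: 9.0467 − 2.1144 = 6.9323rem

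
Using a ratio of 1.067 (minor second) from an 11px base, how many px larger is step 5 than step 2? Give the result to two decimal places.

2.69px

Step 2: 11.0 × 1.067² = 12.5234px
Step 5: 11.0 × 1.067⁵ = 15.2130px
Difference: 15.2130 − 12.5234 = 2.6896px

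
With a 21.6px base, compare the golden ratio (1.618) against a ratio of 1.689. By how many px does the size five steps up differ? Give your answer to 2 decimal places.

Golden ratio: 21.6 × 1.618⁵ = 239.5225px
At 1.689: 21.6 × 1.689⁵ = 296.8944px
Difference: 296.8944 − 239.5225 = 57.3719px

57.37px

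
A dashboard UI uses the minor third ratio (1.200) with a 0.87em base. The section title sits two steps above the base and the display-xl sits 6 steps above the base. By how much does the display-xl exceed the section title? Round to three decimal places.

Step 2: 0.87 × 1.200² = 1.25280em
Step 6: 0.87 × 1.200⁶ = 2.59781em
Difference: 2.59781 − 1.25280 = 1.34501em

1.345em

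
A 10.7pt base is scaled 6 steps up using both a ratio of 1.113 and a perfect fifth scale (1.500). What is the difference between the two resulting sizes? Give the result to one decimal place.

At 1.113: 10.7 × 1.113⁶ = 20.340pt
Perfect fifth: 10.7 × 1.500⁶ = 121.880pt
Difference: 121.880 − 20.340 = 101.540pt

101.5pt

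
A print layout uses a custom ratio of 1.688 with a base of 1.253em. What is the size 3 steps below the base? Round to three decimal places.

1.253 ÷ 1.688³ = 1.253 ÷ 4.80969 ≈ 0.261

0.261em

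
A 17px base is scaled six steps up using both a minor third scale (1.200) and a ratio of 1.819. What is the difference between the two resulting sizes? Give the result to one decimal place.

565.0px

Minor third: 17.0 × 1.200⁶ = 50.762px
At 1.819: 17.0 × 1.819⁶ = 615.808px
Difference: 615.808 − 50.762 = 565.046px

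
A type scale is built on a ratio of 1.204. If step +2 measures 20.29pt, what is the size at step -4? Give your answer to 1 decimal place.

6.7pt

20.29 ÷ 1.204⁶ = 20.29 ÷ 3.04620 ≈ 6.661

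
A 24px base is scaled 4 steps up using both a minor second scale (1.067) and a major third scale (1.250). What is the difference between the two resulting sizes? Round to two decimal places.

27.49px

Minor second: 24.0 × 1.067⁴ = 31.1078px
Major third: 24.0 × 1.250⁴ = 58.5938px
Difference: 58.5938 − 31.1078 = 27.4860px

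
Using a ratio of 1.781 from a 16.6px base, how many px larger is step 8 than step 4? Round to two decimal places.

1513.41px

Step 4: 16.6 × 1.781⁴ = 167.0182px
Step 8: 16.6 × 1.781⁸ = 1680.4262px
Difference: 1680.4262 − 167.0182 = 1513.4080px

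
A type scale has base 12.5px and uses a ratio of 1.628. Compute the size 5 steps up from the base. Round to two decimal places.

142.95px

A modular type scale is a geometric sequence: sizeₙ = base × rⁿ.
12.5 × 1.628⁵ = 12.5 × 11.43594 ≈ 142.95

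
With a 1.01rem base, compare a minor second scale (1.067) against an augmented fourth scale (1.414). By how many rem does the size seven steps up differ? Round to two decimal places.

9.82rem

Minor second: 1.01 × 1.067⁷ = 1.5903rem
Augmented fourth: 1.01 × 1.414⁷ = 11.4148rem
Difference: 11.4148 − 1.5903 = 9.8245rem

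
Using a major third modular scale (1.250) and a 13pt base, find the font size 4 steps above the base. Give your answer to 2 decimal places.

31.74pt

13.0 × 1.250⁴ = 13.0 × 2.44141 ≈ 31.74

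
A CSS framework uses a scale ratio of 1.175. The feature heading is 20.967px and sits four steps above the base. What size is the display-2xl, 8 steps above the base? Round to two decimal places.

The gap is 8 − (4) = 4 steps, so the factor is 1.175^4.
20.967 × 1.175⁴ = 20.967 × 1.90613 ≈ 39.966

39.97px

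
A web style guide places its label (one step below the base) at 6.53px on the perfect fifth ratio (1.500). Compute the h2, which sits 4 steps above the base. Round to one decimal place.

49.6px

6.53 × 1.500⁵ = 6.53 × 7.59375 ≈ 49.587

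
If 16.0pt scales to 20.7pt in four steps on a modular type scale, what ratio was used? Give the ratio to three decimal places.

1.067

r⁴ = 20.7 / 16.0, so r = (20.7/16.0)^(1/4).
r = 1.2937^(1/4) ≈ 1.0665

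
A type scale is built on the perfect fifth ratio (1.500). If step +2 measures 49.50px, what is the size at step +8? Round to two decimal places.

563.84px

Moving from step +2 to step +8 is 6 steps up, so multiply by r⁶.
49.50 × 1.500⁶ = 49.50 × 11.39062 ≈ 563.836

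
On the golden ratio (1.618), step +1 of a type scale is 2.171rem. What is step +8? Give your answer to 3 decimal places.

63.025rem

Moving from step +1 to step +8 is 7 steps up, so multiply by r⁷.
2.171 × 1.618⁷ = 2.171 × 29.03017 ≈ 63.025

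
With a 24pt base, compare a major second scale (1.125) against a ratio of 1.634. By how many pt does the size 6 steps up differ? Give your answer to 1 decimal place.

Major second: 24.0 × 1.125⁶ = 48.655pt
At 1.634: 24.0 × 1.634⁶ = 456.797pt
Difference: 456.797 − 48.655 = 408.142pt

408.1pt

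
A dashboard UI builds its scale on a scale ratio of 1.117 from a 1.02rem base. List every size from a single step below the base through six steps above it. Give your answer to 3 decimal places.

Step -1: 1.02 ÷ 1.117 = 0.913
Step 0: 1.02rem
Step 1: 1.02 × 1.117 = 1.139
Step 2: 1.02 × 1.117² = 1.273
Step 3: 1.02 × 1.117³ = 1.422
Step 4: 1.02 × 1.117⁴ = 1.588
Step 5: 1.02 × 1.117⁵ = 1.774
Step 6: 1.02 × 1.117⁶ = 1.981

0.913rem, 1.020rem, 1.139rem, 1.273rem, 1.422rem, 1.588rem, 1.774rem, 1.981rem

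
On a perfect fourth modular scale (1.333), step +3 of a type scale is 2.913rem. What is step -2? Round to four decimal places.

0.6921rem

2.913 ÷ 1.333⁵ = 2.913 ÷ 4.20873 ≈ 0.6921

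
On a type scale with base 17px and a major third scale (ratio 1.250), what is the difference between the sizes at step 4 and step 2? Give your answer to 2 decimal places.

14.94px

Step 2: 17.0 × 1.250² = 26.5625px
Step 4: 17.0 × 1.250⁴ = 41.5039px
Difference: 41.5039 − 26.5625 = 14.9414px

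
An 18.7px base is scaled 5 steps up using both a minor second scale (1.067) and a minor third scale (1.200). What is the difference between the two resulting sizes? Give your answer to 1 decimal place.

Minor second: 18.7 × 1.067⁵ = 25.862px
Minor third: 18.7 × 1.200⁵ = 46.532px
Difference: 46.532 − 25.862 = 20.670px

20.7px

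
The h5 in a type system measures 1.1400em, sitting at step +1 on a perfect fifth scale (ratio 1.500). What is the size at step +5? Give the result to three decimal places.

1.1400 × 1.500⁴ = 1.1400 × 5.06250 ≈ 5.771

5.771em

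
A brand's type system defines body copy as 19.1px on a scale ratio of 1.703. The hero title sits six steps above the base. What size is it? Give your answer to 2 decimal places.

Each step on a modular scale multiplies by the ratio, so the size n steps from the base is base × ratioⁿ.
19.1 × 1.703⁶ = 19.1 × 24.39427 ≈ 465.93

465.93px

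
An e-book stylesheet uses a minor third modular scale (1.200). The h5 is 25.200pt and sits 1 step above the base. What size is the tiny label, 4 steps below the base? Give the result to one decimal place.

Moving from step +1 to step -4 is 5 steps down, so divide by r⁵.
25.200 ÷ 1.200⁵ = 25.200 ÷ 2.48832 ≈ 10.127

10.1pt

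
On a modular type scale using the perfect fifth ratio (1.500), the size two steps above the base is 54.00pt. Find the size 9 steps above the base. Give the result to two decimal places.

The gap is 9 − (2) = 7 steps, so the factor is 1.500^7.
54.00 × 1.500⁷ = 54.00 × 17.08594 ≈ 922.641

922.64pt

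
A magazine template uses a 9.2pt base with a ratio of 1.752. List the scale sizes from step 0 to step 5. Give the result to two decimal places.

9.20pt, 16.12pt, 28.24pt, 49.48pt, 86.68pt, 151.87pt

Step 0: 9.2pt
Step 1: 9.2 × 1.752 = 16.12
Step 2: 9.2 × 1.752² = 28.24
Step 3: 9.2 × 1.752³ = 49.48
Step 4: 9.2 × 1.752⁴ = 86.68
Step 5: 9.2 × 1.752⁵ = 151.87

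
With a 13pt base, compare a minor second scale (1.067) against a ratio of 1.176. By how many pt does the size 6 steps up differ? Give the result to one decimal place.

15.2pt

Minor second: 13.0 × 1.067⁶ = 19.184pt
At 1.176: 13.0 × 1.176⁶ = 34.386pt
Difference: 34.386 − 19.184 = 15.202pt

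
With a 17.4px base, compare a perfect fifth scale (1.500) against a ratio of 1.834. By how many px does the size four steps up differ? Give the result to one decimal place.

108.8px

Perfect fifth: 17.4 × 1.500⁴ = 88.087px
At 1.834: 17.4 × 1.834⁴ = 196.855px
Difference: 196.855 − 88.087 = 108.768px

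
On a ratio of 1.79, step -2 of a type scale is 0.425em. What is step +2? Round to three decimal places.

The gap is 2 − (-2) = 4 steps, so the factor is 1.79^4.
0.425 × 1.79⁴ = 0.425 × 10.26626 ≈ 4.363

4.363em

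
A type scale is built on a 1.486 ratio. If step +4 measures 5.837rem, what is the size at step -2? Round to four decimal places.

0.5421rem

The gap is -2 − (4) = -6 steps, so the factor is 1.486^-6.
5.837 ÷ 1.486⁶ = 5.837 ÷ 10.76745 ≈ 0.5421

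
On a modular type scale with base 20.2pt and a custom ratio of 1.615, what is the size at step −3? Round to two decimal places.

4.80pt

Each step on a modular scale multiplies by the ratio, so the size n steps from the base is base × ratioⁿ.
20.2 ÷ 1.615³ = 20.2 ÷ 4.21228 ≈ 4.80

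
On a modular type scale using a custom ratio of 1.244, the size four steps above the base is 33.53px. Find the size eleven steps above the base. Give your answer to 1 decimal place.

154.6px

33.53 × 1.244⁷ = 33.53 × 4.61044 ≈ 154.588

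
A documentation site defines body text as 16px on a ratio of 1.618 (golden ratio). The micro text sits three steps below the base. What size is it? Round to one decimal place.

3.8px

Each step on a modular scale multiplies by the ratio, so the size n steps from the base is base × ratioⁿ.
16.0 ÷ 1.618³ = 16.0 ÷ 4.23580 ≈ 3.78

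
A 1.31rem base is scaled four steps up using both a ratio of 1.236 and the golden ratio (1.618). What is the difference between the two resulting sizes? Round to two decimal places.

At 1.236: 1.31 × 1.236⁴ = 3.0574rem
Golden ratio: 1.31 × 1.618⁴ = 8.9781rem
Difference: 8.9781 − 3.0574 = 5.9207rem

5.92rem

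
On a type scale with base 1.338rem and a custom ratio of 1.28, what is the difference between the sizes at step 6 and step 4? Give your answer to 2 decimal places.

2.29rem

Step 4: 1.338 × 1.28⁴ = 3.5917rem
Step 6: 1.338 × 1.28⁶ = 5.8846rem
Difference: 5.8846 − 3.5917 = 2.2929rem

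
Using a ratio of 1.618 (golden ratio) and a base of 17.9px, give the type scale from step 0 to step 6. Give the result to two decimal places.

17.90px, 28.96px, 46.86px, 75.82px, 122.68px, 198.49px, 321.16px

Step 0: 17.9px
Step 1: 17.9 × 1.618 = 28.96
Step 2: 17.9 × 1.618² = 46.86
Step 3: 17.9 × 1.618³ = 75.82
Step 4: 17.9 × 1.618⁴ = 122.68
Step 5: 17.9 × 1.618⁵ = 198.49
Step 6: 17.9 × 1.618⁶ = 321.16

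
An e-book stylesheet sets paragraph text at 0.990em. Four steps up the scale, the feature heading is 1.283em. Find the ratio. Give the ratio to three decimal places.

1.067

The ratio satisfies 0.990 × r⁴ = 1.283, so r = (1.283 / 0.990)^(1/4).
r = 1.2960^(1/4) ≈ 1.0670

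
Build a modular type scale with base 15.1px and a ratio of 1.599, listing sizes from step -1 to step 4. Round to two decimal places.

9.44px, 15.10px, 24.14px, 38.61px, 61.73px, 98.71px

Step -1: 15.1 ÷ 1.599 = 9.44
Step 0: 15.1px
Step 1: 15.1 × 1.599 = 24.14
Step 2: 15.1 × 1.599² = 38.61
Step 3: 15.1 × 1.599³ = 61.73
Step 4: 15.1 × 1.599⁴ = 98.71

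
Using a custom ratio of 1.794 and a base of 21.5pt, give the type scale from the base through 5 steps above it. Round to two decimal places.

Step 0: 21.5pt
Step 1: 21.5 × 1.794 = 38.57
Step 2: 21.5 × 1.794² = 69.20
Step 3: 21.5 × 1.794³ = 124.14
Step 4: 21.5 × 1.794⁴ = 222.70
Step 5: 21.5 × 1.794⁵ = 399.53

21.50pt, 38.57pt, 69.20pt, 124.14pt, 222.70pt, 399.53pt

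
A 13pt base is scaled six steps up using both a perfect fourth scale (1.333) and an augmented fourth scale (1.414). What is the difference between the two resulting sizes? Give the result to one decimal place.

31.0pt

Perfect fourth: 13.0 × 1.333⁶ = 72.933pt
Augmented fourth: 13.0 × 1.414⁶ = 103.906pt
Difference: 103.906 − 72.933 = 30.973pt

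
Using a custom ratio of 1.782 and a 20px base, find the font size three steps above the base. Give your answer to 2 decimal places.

20.0 × 1.782³ = 20.0 × 5.65878 ≈ 113.18

113.18px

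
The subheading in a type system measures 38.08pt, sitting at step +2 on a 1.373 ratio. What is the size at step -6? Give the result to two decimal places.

38.08 ÷ 1.373⁸ = 38.08 ÷ 12.62886 ≈ 3.015

3.02pt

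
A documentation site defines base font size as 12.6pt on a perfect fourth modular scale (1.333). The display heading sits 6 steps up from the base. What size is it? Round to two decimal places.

70.69pt

A modular type scale is a geometric sequence: sizeₙ = base × rⁿ.
12.6 × 1.333⁶ = 12.6 × 5.61023 ≈ 70.69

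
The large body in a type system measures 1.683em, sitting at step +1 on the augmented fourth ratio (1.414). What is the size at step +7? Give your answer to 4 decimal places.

1.683 × 1.414⁶ = 1.683 × 7.99275 ≈ 13.4518

13.4518em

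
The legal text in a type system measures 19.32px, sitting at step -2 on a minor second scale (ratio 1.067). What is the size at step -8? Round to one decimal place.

19.32 ÷ 1.067⁶ = 19.32 ÷ 1.47566 ≈ 13.092

13.1px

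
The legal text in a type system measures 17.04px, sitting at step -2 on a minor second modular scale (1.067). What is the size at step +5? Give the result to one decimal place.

17.04 × 1.067⁷ = 17.04 × 1.57453 ≈ 26.830

26.8px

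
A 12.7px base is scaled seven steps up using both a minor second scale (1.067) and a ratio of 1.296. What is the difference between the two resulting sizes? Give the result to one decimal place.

58.0px

Minor second: 12.7 × 1.067⁷ = 19.997px
At 1.296: 12.7 × 1.296⁷ = 77.990px
Difference: 77.990 − 19.997 = 57.993px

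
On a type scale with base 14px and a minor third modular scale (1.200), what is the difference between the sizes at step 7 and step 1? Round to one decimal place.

Step 1: 14.0 × 1.200 = 16.800px
Step 7: 14.0 × 1.200⁷ = 50.165px
Difference: 50.165 − 16.800 = 33.365px

33.4px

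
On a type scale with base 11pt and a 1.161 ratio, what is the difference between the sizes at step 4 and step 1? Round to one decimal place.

Step 1: 11.0 × 1.161 = 12.771pt
Step 4: 11.0 × 1.161⁴ = 19.986pt
Difference: 19.986 − 12.771 = 7.215pt

7.2pt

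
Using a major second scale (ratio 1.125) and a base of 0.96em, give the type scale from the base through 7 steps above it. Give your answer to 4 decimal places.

0.9600em, 1.0800em, 1.2150em, 1.3669em, 1.5377em, 1.7300em, 1.9462em, 2.1895em

Step 0: 0.96em
Step 1: 0.96 × 1.125 = 1.0800
Step 2: 0.96 × 1.125² = 1.2150
Step 3: 0.96 × 1.125³ = 1.3669
Step 4: 0.96 × 1.125⁴ = 1.5377
Step 5: 0.96 × 1.125⁵ = 1.7300
Step 6: 0.96 × 1.125⁶ = 1.9462
Step 7: 0.96 × 1.125⁷ = 2.1895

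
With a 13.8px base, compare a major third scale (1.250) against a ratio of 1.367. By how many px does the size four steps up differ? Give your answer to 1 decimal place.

14.5px

Major third: 13.8 × 1.250⁴ = 33.691px
At 1.367: 13.8 × 1.367⁴ = 48.190px
Difference: 48.190 − 33.691 = 14.499px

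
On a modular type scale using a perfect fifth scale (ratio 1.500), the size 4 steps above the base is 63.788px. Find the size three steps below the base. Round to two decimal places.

3.73px

Moving from step +4 to step -3 is 7 steps down, so divide by r⁷.
63.788 ÷ 1.500⁷ = 63.788 ÷ 17.08594 ≈ 3.733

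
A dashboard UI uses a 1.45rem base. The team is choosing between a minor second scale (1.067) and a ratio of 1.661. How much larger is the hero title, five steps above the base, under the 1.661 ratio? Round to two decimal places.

Minor second: 1.45 × 1.067⁵ = 2.0053rem
At 1.661: 1.45 × 1.661⁵ = 18.3323rem
Difference: 18.3323 − 2.0053 = 16.3270rem

16.33rem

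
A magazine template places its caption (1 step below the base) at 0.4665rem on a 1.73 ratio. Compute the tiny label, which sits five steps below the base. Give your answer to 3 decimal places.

0.4665 ÷ 1.73⁴ = 0.4665 ÷ 8.95745 ≈ 0.052

0.052rem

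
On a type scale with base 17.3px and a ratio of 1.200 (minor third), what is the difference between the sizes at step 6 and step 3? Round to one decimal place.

Step 3: 17.3 × 1.200³ = 29.894px
Step 6: 17.3 × 1.200⁶ = 51.658px
Difference: 51.658 − 29.894 = 21.764px

21.8px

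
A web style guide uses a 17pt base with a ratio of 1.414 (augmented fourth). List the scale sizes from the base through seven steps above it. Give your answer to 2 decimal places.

Step 0: 17pt
Step 1: 17.0 × 1.414 = 24.04
Step 2: 17.0 × 1.414² = 33.99
Step 3: 17.0 × 1.414³ = 48.06
Step 4: 17.0 × 1.414⁴ = 67.96
Step 5: 17.0 × 1.414⁵ = 96.09
Step 6: 17.0 × 1.414⁶ = 135.88
Step 7: 17.0 × 1.414⁷ = 192.13

17.00pt, 24.04pt, 33.99pt, 48.06pt, 67.96pt, 96.09pt, 135.88pt, 192.13pt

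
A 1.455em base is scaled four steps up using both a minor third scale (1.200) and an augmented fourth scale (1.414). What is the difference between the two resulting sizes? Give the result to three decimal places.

Minor third: 1.455 × 1.200⁴ = 3.01709em
Augmented fourth: 1.455 × 1.414⁴ = 5.81649em
Difference: 5.81649 − 3.01709 = 2.79940em

2.799em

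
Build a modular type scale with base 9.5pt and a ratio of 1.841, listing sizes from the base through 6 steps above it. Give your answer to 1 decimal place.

9.5pt, 17.5pt, 32.2pt, 59.3pt, 109.1pt, 200.9pt, 369.9pt

Step 0: 9.5pt
Step 1: 9.5 × 1.841 = 17.5
Step 2: 9.5 × 1.841² = 32.2
Step 3: 9.5 × 1.841³ = 59.3
Step 4: 9.5 × 1.841⁴ = 109.1
Step 5: 9.5 × 1.841⁵ = 200.9
Step 6: 9.5 × 1.841⁶ = 369.9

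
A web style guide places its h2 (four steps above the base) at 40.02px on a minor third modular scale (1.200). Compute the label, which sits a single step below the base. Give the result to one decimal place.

40.02 ÷ 1.200⁵ = 40.02 ÷ 2.48832 ≈ 16.083

16.1px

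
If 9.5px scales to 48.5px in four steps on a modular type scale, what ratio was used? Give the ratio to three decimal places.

r⁴ = 48.5 / 9.5, so r = (48.5/9.5)^(1/4).
r = 5.1053^(1/4) ≈ 1.5032

1.503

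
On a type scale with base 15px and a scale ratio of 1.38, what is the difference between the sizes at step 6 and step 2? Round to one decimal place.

Step 2: 15.0 × 1.38² = 28.566px
Step 6: 15.0 × 1.38⁶ = 103.601px
Difference: 103.601 − 28.566 = 75.035px

75.0px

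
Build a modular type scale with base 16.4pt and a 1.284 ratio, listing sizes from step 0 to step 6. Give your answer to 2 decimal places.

16.40pt, 21.06pt, 27.04pt, 34.72pt, 44.58pt, 57.24pt, 73.49pt

Step 0: 16.4pt
Step 1: 16.4 × 1.284 = 21.06
Step 2: 16.4 × 1.284² = 27.04
Step 3: 16.4 × 1.284³ = 34.72
Step 4: 16.4 × 1.284⁴ = 44.58
Step 5: 16.4 × 1.284⁵ = 57.24
Step 6: 16.4 × 1.284⁶ = 73.49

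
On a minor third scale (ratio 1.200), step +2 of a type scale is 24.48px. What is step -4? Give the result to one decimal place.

8.2px

The gap is -4 − (2) = -6 steps, so the factor is 1.200^-6.
24.48 ÷ 1.200⁶ = 24.48 ÷ 2.98598 ≈ 8.198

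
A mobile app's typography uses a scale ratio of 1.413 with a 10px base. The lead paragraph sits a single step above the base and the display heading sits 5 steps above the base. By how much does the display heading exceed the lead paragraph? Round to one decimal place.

Step 1: 10.0 × 1.413 = 14.130px
Step 5: 10.0 × 1.413⁵ = 56.326px
Difference: 56.326 − 14.130 = 42.196px

42.2px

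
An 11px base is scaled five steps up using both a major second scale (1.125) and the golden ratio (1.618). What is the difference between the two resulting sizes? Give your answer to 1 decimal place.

Major second: 11.0 × 1.125⁵ = 19.822px
Golden ratio: 11.0 × 1.618⁵ = 121.979px
Difference: 121.979 − 19.822 = 102.157px

102.2px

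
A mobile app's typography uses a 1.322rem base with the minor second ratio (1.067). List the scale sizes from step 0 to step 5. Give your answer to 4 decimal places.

Step 0: 1.322rem
Step 1: 1.322 × 1.067 = 1.4106
Step 2: 1.322 × 1.067² = 1.5051
Step 3: 1.322 × 1.067³ = 1.6059
Step 4: 1.322 × 1.067⁴ = 1.7135
Step 5: 1.322 × 1.067⁵ = 1.8283

1.3220rem, 1.4106rem, 1.5051rem, 1.6059rem, 1.7135rem, 1.8283rem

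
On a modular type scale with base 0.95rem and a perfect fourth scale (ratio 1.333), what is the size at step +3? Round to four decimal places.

0.95 × 1.333³ = 0.95 × 2.36859 ≈ 2.2502

2.2502rem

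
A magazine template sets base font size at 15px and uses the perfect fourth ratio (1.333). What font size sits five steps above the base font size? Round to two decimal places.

63.13px

15.0 × 1.333⁵ = 15.0 × 4.20873 ≈ 63.13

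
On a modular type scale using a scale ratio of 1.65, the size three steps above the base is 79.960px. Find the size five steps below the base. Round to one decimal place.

1.5px

Moving from step +3 to step -5 is 8 steps down, so divide by r⁸.
79.960 ÷ 1.65⁸ = 79.960 ÷ 54.93784 ≈ 1.455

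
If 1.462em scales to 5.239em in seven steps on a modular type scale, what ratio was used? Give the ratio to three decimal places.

The ratio satisfies 1.462 × r⁷ = 5.239, so r = (5.239 / 1.462)^(1/7).
r = 3.5834^(1/7) ≈ 1.2000

1.200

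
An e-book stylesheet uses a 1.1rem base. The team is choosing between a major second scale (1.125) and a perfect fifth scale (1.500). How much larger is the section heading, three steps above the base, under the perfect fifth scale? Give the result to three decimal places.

2.146rem

Major second: 1.1 × 1.125³ = 1.56621rem
Perfect fifth: 1.1 × 1.500³ = 3.71250rem
Difference: 3.71250 − 1.56621 = 2.14629rem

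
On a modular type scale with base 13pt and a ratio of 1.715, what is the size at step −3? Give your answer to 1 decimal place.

2.6pt

Each step on a modular scale multiplies by the ratio, so the size n steps from the base is base × ratioⁿ.
13.0 ÷ 1.715³ = 13.0 ÷ 5.04420 ≈ 2.58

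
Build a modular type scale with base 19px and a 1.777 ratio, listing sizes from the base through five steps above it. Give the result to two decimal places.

Step 0: 19px
Step 1: 19.0 × 1.777 = 33.76
Step 2: 19.0 × 1.777² = 60.00
Step 3: 19.0 × 1.777³ = 106.61
Step 4: 19.0 × 1.777⁴ = 189.45
Step 5: 19.0 × 1.777⁵ = 336.66

19.00px, 33.76px, 60.00px, 106.61px, 189.45px, 336.66px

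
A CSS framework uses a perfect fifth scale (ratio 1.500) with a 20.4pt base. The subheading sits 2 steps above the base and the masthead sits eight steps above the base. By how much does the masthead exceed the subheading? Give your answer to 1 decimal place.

476.9pt

Step 2: 20.4 × 1.500² = 45.900pt
Step 8: 20.4 × 1.500⁸ = 522.830pt
Difference: 522.830 − 45.900 = 476.930pt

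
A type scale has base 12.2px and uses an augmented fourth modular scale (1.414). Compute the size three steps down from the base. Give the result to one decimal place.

4.3px

12.2 ÷ 1.414³ = 12.2 ÷ 2.82715 ≈ 4.32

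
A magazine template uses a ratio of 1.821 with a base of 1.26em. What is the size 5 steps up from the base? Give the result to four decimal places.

Each step on a modular scale multiplies by the ratio, so the size n steps from the base is base × ratioⁿ.
1.26 × 1.821⁵ = 1.26 × 20.02395 ≈ 25.2302

25.2302em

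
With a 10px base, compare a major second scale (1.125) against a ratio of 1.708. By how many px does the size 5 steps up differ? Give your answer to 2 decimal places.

127.34px

Major second: 10.0 × 1.125⁵ = 18.0203px
At 1.708: 10.0 × 1.708⁵ = 145.3581px
Difference: 145.3581 − 18.0203 = 127.3378px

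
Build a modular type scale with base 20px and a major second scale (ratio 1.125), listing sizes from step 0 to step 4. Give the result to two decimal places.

20.00px, 22.50px, 25.31px, 28.48px, 32.04px

Step 0: 20px
Step 1: 20.0 × 1.125 = 22.50
Step 2: 20.0 × 1.125² = 25.31
Step 3: 20.0 × 1.125³ = 28.48
Step 4: 20.0 × 1.125⁴ = 32.04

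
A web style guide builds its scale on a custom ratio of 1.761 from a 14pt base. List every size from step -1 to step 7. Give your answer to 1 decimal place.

8.0pt, 14.0pt, 24.7pt, 43.4pt, 76.5pt, 134.6pt, 237.1pt, 417.5pt, 735.3pt

Step -1: 14.0 ÷ 1.761 = 8.0
Step 0: 14pt
Step 1: 14.0 × 1.761 = 24.7
Step 2: 14.0 × 1.761² = 43.4
Step 3: 14.0 × 1.761³ = 76.5
Step 4: 14.0 × 1.761⁴ = 134.6
Step 5: 14.0 × 1.761⁵ = 237.1
Step 6: 14.0 × 1.761⁶ = 417.5
Step 7: 14.0 × 1.761⁷ = 735.3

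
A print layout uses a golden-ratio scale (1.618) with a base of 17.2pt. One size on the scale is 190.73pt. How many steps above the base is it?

1.618ⁿ = 190.73 / 17.2 = 11.0890
n = ln(11.0890) / ln(1.618) = 2.4059 / 0.4812 ≈ 5.00

5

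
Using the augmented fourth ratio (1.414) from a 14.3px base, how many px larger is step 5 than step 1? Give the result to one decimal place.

60.6px

Step 1: 14.3 × 1.414 = 20.220px
Step 5: 14.3 × 1.414⁵ = 80.832px
Difference: 80.832 − 20.220 = 60.612px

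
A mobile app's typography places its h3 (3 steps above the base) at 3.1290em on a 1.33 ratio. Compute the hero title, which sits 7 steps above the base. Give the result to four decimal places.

3.1290 × 1.33⁴ = 3.1290 × 3.12901 ≈ 9.7907

9.7907em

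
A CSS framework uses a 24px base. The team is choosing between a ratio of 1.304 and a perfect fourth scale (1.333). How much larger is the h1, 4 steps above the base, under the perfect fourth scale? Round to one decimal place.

6.4px

At 1.304: 24.0 × 1.304⁴ = 69.394px
Perfect fourth: 24.0 × 1.333⁴ = 75.776px
Difference: 75.776 − 69.394 = 6.382px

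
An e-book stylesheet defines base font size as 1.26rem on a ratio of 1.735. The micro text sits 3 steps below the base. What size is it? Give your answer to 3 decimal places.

A modular type scale is a geometric sequence: sizeₙ = base × rⁿ.
1.26 ÷ 1.735³ = 1.26 ÷ 5.22274 ≈ 0.241

0.241rem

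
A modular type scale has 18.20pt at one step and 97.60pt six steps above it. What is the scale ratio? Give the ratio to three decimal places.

1.323

r⁶ = 97.60 / 18.20, so r = (97.60/18.20)^(1/6).
r = 5.3626^(1/6) ≈ 1.3230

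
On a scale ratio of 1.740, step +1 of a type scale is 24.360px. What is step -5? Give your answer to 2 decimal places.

0.88px

24.360 ÷ 1.740⁶ = 24.360 ÷ 27.75208 ≈ 0.878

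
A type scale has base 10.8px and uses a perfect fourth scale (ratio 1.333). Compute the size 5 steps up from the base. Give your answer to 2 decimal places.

Each step on a modular scale multiplies by the ratio, so the size n steps from the base is base × ratioⁿ.
10.8 × 1.333⁵ = 10.8 × 4.20873 ≈ 45.45

45.45px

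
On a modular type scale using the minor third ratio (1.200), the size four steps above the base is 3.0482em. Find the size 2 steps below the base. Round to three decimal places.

1.021em

The gap is -2 − (4) = -6 steps, so the factor is 1.200^-6.
3.0482 ÷ 1.200⁶ = 3.0482 ÷ 2.98598 ≈ 1.021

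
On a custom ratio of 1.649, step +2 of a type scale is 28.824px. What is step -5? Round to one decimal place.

0.9px

Moving from step +2 to step -5 is 7 steps down, so divide by r⁷.
28.824 ÷ 1.649⁷ = 28.824 ÷ 33.15466 ≈ 0.869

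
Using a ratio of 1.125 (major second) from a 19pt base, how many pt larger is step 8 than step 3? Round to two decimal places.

21.70pt

Step 3: 19.0 × 1.125³ = 27.0527pt
Step 8: 19.0 × 1.125⁸ = 48.7499pt
Difference: 48.7499 − 27.0527 = 21.6972pt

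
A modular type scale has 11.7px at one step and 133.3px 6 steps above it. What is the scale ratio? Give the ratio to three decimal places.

The ratio satisfies 11.7 × r⁶ = 133.3, so r = (133.3 / 11.7)^(1/6).
r = 11.3932^(1/6) ≈ 1.5001

1.500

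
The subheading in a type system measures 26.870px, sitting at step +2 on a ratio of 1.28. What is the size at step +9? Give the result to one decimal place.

151.3px

The gap is 9 − (2) = 7 steps, so the factor is 1.28^7.
26.870 × 1.28⁷ = 26.870 × 5.62950 ≈ 151.265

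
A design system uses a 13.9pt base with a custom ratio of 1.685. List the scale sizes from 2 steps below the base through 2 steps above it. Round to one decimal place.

Step -2: 13.9 ÷ 1.685² = 4.9
Step -1: 13.9 ÷ 1.685 = 8.2
Step 0: 13.9pt
Step 1: 13.9 × 1.685 = 23.4
Step 2: 13.9 × 1.685² = 39.5

4.9pt, 8.2pt, 13.9pt, 23.4pt, 39.5pt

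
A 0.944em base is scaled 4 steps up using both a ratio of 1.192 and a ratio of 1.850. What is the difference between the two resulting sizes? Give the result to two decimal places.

9.15em

At 1.192: 0.944 × 1.192⁴ = 1.9058em
At 1.850: 0.944 × 1.850⁴ = 11.0575em
Difference: 11.0575 − 1.9058 = 9.1517em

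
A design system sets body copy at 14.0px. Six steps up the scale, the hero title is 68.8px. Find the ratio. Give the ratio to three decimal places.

The ratio satisfies 14.0 × r⁶ = 68.8, so r = (68.8 / 14.0)^(1/6).
r = 4.9143^(1/6) ≈ 1.3039

1.304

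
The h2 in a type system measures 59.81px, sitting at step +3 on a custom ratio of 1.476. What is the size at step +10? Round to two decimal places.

912.81px

59.81 × 1.476⁷ = 59.81 × 15.26176 ≈ 912.806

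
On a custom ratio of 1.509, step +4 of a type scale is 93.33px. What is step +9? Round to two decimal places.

730.24px

The gap is 9 − (4) = 5 steps, so the factor is 1.509^5.
93.33 × 1.509⁵ = 93.33 × 7.82431 ≈ 730.243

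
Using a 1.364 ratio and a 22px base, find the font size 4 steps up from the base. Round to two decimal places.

A modular type scale is a geometric sequence: sizeₙ = base × rⁿ.
22.0 × 1.364⁴ = 22.0 × 3.46145 ≈ 76.15

76.15px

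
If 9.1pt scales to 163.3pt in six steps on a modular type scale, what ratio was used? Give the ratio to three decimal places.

The ratio satisfies 9.1 × r⁶ = 163.3, so r = (163.3 / 9.1)^(1/6).
r = 17.9451^(1/6) ≈ 1.6180

1.618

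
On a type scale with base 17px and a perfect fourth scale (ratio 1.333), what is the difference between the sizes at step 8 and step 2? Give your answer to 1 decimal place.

Step 2: 17.0 × 1.333² = 30.207px
Step 8: 17.0 × 1.333⁸ = 169.469px
Difference: 169.469 − 30.207 = 139.262px

139.3px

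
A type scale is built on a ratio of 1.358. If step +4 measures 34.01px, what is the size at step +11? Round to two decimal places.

34.01 × 1.358⁷ = 34.01 × 8.51723 ≈ 289.671

289.67px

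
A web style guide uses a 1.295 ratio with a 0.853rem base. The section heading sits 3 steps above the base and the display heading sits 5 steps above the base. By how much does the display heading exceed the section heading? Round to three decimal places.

Step 3: 0.853 × 1.295³ = 1.85250rem
Step 5: 0.853 × 1.295⁵ = 3.10669rem
Difference: 3.10669 − 1.85250 = 1.25419rem

1.254rem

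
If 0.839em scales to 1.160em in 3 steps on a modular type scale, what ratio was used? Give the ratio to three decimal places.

1.114

The ratio satisfies 0.839 × r³ = 1.160, so r = (1.160 / 0.839)^(1/3).
r = 1.3826^(1/3) ≈ 1.1140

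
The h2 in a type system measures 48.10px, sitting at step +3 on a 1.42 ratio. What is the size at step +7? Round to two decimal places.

195.57px

Moving from step +3 to step +7 is 4 steps up, so multiply by r⁴.
48.10 × 1.42⁴ = 48.10 × 4.06587 ≈ 195.568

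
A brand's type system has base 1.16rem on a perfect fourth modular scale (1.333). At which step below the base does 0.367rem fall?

1.333ⁿ = 1.16 / 0.367 = 3.1608
n = ln(3.1608) / ln(1.333) = 1.1508 / 0.2874 ≈ 4.00

4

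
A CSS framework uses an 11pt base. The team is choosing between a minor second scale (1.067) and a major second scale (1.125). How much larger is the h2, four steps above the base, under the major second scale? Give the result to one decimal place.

Minor second: 11.0 × 1.067⁴ = 14.258pt
Major second: 11.0 × 1.125⁴ = 17.620pt
Difference: 17.620 − 14.258 = 3.362pt

3.4pt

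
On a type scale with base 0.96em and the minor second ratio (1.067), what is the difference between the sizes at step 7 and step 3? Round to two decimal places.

Step 3: 0.96 × 1.067³ = 1.1662em
Step 7: 0.96 × 1.067⁷ = 1.5115em
Difference: 1.5115 − 1.1662 = 0.3453em

0.35em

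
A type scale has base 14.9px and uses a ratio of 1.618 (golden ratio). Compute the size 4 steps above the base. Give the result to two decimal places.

102.12px

14.9 × 1.618⁴ = 14.9 × 6.85353 ≈ 102.12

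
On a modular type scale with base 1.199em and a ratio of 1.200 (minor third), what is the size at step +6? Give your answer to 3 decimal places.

3.580em

1.199 × 1.200⁶ = 1.199 × 2.98598 ≈ 3.580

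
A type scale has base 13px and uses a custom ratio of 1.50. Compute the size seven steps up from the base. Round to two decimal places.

Every step multiplies by the scale ratio.
13.0 × 1.50⁷ = 13.0 × 17.08594 ≈ 222.12

222.12px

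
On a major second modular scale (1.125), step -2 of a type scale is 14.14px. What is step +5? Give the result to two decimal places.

32.25px

The gap is 5 − (-2) = 7 steps, so the factor is 1.125^7.
14.14 × 1.125⁷ = 14.14 × 2.28070 ≈ 32.249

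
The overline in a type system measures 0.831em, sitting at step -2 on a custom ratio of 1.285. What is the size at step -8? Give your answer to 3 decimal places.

0.185em

0.831 ÷ 1.285⁶ = 0.831 ÷ 4.50214 ≈ 0.185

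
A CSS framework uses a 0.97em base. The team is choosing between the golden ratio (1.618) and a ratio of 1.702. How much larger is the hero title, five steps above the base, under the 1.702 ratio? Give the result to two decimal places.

3.10em

Golden ratio: 0.97 × 1.618⁵ = 10.7563em
At 1.702: 0.97 × 1.702⁵ = 13.8538em
Difference: 13.8538 − 10.7563 = 3.0975em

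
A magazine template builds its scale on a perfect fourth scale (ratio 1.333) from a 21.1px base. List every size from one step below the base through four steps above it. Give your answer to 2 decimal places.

Step -1: 21.1 ÷ 1.333 = 15.83
Step 0: 21.1px
Step 1: 21.1 × 1.333 = 28.13
Step 2: 21.1 × 1.333² = 37.49
Step 3: 21.1 × 1.333³ = 49.98
Step 4: 21.1 × 1.333⁴ = 66.62

15.83px, 21.10px, 28.13px, 37.49px, 49.98px, 66.62px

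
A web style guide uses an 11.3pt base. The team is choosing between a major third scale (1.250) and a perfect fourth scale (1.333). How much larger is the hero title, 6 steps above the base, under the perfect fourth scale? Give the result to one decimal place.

20.3pt

Major third: 11.3 × 1.250⁶ = 43.106pt
Perfect fourth: 11.3 × 1.333⁶ = 63.396pt
Difference: 63.396 − 43.106 = 20.290pt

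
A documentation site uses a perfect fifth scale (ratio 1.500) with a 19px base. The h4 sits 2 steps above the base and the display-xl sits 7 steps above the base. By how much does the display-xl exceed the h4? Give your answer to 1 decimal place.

Step 2: 19.0 × 1.500² = 42.750px
Step 7: 19.0 × 1.500⁷ = 324.633px
Difference: 324.633 − 42.750 = 281.883px

281.9px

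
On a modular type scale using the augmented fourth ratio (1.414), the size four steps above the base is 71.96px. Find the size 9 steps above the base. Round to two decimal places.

406.76px

The gap is 9 − (4) = 5 steps, so the factor is 1.414^5.
71.96 × 1.414⁵ = 71.96 × 5.65258 ≈ 406.760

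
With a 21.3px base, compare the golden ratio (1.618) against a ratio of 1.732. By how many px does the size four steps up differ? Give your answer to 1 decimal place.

45.7px

Golden ratio: 21.3 × 1.618⁴ = 145.980px
At 1.732: 21.3 × 1.732⁴ = 191.678px
Difference: 191.678 − 145.980 = 45.698px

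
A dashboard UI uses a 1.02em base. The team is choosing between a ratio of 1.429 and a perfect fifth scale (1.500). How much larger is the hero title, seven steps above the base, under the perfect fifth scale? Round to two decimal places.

5.02em

At 1.429: 1.02 × 1.429⁷ = 12.4115em
Perfect fifth: 1.02 × 1.500⁷ = 17.4277em
Difference: 17.4277 − 12.4115 = 5.0162em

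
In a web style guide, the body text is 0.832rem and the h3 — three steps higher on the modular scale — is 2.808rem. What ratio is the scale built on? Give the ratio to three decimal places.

The ratio satisfies 0.832 × r³ = 2.808, so r = (2.808 / 0.832)^(1/3).
r = 3.3750^(1/3) ≈ 1.5000

1.500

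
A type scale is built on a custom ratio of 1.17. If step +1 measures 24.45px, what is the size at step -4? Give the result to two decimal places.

The gap is -4 − (1) = -5 steps, so the factor is 1.17^-5.
24.45 ÷ 1.17⁵ = 24.45 ÷ 2.19245 ≈ 11.152

11.15px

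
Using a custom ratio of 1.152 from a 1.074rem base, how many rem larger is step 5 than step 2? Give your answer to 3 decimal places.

0.754rem

Step 2: 1.074 × 1.152² = 1.42531rem
Step 5: 1.074 × 1.152⁵ = 2.17905rem
Difference: 2.17905 − 1.42531 = 0.75374rem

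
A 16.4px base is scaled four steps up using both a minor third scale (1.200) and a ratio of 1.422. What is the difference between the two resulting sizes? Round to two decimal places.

33.05px

Minor third: 16.4 × 1.200⁴ = 34.0070px
At 1.422: 16.4 × 1.422⁴ = 67.0567px
Difference: 67.0567 − 34.0070 = 33.0497px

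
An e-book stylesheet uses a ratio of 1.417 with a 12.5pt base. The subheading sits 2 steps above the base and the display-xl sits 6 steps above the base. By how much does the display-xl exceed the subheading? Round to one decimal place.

Step 2: 12.5 × 1.417² = 25.099pt
Step 6: 12.5 × 1.417⁶ = 101.188pt
Difference: 101.188 − 25.099 = 76.089pt

76.1pt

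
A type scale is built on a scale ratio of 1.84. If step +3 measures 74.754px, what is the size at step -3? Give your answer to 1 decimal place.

1.9px

74.754 ÷ 1.84⁶ = 74.754 ÷ 38.80672 ≈ 1.926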